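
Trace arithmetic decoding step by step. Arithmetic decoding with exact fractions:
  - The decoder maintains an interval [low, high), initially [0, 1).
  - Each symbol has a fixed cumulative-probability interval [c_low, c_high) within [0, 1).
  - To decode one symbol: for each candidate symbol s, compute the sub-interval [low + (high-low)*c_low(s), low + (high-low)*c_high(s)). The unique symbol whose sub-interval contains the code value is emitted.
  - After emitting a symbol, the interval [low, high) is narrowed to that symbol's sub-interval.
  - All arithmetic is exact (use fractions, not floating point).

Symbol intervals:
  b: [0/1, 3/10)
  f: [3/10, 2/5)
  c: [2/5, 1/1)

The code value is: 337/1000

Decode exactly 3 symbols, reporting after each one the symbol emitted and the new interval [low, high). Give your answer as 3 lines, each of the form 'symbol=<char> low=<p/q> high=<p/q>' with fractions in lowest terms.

Answer: symbol=f low=3/10 high=2/5
symbol=f low=33/100 high=17/50
symbol=c low=167/500 high=17/50

Derivation:
Step 1: interval [0/1, 1/1), width = 1/1 - 0/1 = 1/1
  'b': [0/1 + 1/1*0/1, 0/1 + 1/1*3/10) = [0/1, 3/10)
  'f': [0/1 + 1/1*3/10, 0/1 + 1/1*2/5) = [3/10, 2/5) <- contains code 337/1000
  'c': [0/1 + 1/1*2/5, 0/1 + 1/1*1/1) = [2/5, 1/1)
  emit 'f', narrow to [3/10, 2/5)
Step 2: interval [3/10, 2/5), width = 2/5 - 3/10 = 1/10
  'b': [3/10 + 1/10*0/1, 3/10 + 1/10*3/10) = [3/10, 33/100)
  'f': [3/10 + 1/10*3/10, 3/10 + 1/10*2/5) = [33/100, 17/50) <- contains code 337/1000
  'c': [3/10 + 1/10*2/5, 3/10 + 1/10*1/1) = [17/50, 2/5)
  emit 'f', narrow to [33/100, 17/50)
Step 3: interval [33/100, 17/50), width = 17/50 - 33/100 = 1/100
  'b': [33/100 + 1/100*0/1, 33/100 + 1/100*3/10) = [33/100, 333/1000)
  'f': [33/100 + 1/100*3/10, 33/100 + 1/100*2/5) = [333/1000, 167/500)
  'c': [33/100 + 1/100*2/5, 33/100 + 1/100*1/1) = [167/500, 17/50) <- contains code 337/1000
  emit 'c', narrow to [167/500, 17/50)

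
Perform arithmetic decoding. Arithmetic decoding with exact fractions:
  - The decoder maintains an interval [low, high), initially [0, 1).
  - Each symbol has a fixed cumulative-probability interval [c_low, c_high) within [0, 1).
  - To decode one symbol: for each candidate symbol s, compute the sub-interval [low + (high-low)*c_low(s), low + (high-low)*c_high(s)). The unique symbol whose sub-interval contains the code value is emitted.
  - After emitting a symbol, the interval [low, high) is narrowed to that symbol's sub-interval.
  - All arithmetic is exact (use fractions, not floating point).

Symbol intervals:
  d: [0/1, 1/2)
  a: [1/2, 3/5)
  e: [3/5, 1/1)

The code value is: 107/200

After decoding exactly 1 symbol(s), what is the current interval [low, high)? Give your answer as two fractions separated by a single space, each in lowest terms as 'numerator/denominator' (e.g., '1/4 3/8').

Answer: 1/2 3/5

Derivation:
Step 1: interval [0/1, 1/1), width = 1/1 - 0/1 = 1/1
  'd': [0/1 + 1/1*0/1, 0/1 + 1/1*1/2) = [0/1, 1/2)
  'a': [0/1 + 1/1*1/2, 0/1 + 1/1*3/5) = [1/2, 3/5) <- contains code 107/200
  'e': [0/1 + 1/1*3/5, 0/1 + 1/1*1/1) = [3/5, 1/1)
  emit 'a', narrow to [1/2, 3/5)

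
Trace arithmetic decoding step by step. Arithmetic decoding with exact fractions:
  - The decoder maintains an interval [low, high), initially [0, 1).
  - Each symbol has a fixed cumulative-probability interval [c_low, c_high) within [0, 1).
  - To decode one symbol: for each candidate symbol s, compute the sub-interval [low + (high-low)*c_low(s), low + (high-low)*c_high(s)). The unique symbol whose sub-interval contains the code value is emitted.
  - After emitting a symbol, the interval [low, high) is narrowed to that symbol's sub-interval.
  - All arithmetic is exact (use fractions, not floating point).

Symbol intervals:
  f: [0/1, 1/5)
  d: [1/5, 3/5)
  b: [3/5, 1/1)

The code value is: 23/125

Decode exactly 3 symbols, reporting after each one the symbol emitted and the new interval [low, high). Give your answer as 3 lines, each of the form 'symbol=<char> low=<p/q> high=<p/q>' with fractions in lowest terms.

Answer: symbol=f low=0/1 high=1/5
symbol=b low=3/25 high=1/5
symbol=b low=21/125 high=1/5

Derivation:
Step 1: interval [0/1, 1/1), width = 1/1 - 0/1 = 1/1
  'f': [0/1 + 1/1*0/1, 0/1 + 1/1*1/5) = [0/1, 1/5) <- contains code 23/125
  'd': [0/1 + 1/1*1/5, 0/1 + 1/1*3/5) = [1/5, 3/5)
  'b': [0/1 + 1/1*3/5, 0/1 + 1/1*1/1) = [3/5, 1/1)
  emit 'f', narrow to [0/1, 1/5)
Step 2: interval [0/1, 1/5), width = 1/5 - 0/1 = 1/5
  'f': [0/1 + 1/5*0/1, 0/1 + 1/5*1/5) = [0/1, 1/25)
  'd': [0/1 + 1/5*1/5, 0/1 + 1/5*3/5) = [1/25, 3/25)
  'b': [0/1 + 1/5*3/5, 0/1 + 1/5*1/1) = [3/25, 1/5) <- contains code 23/125
  emit 'b', narrow to [3/25, 1/5)
Step 3: interval [3/25, 1/5), width = 1/5 - 3/25 = 2/25
  'f': [3/25 + 2/25*0/1, 3/25 + 2/25*1/5) = [3/25, 17/125)
  'd': [3/25 + 2/25*1/5, 3/25 + 2/25*3/5) = [17/125, 21/125)
  'b': [3/25 + 2/25*3/5, 3/25 + 2/25*1/1) = [21/125, 1/5) <- contains code 23/125
  emit 'b', narrow to [21/125, 1/5)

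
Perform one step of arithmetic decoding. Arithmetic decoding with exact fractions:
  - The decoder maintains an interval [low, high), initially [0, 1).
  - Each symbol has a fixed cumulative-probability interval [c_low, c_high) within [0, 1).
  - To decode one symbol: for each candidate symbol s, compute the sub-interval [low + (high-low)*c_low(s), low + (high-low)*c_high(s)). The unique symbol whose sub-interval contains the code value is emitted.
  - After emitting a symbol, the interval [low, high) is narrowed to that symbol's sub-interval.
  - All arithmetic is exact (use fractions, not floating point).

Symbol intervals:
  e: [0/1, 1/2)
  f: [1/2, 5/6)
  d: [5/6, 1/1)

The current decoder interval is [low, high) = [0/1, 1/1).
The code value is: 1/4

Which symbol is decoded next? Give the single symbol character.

Interval width = high − low = 1/1 − 0/1 = 1/1
Scaled code = (code − low) / width = (1/4 − 0/1) / 1/1 = 1/4
  e: [0/1, 1/2) ← scaled code falls here ✓
  f: [1/2, 5/6) 
  d: [5/6, 1/1) 

Answer: e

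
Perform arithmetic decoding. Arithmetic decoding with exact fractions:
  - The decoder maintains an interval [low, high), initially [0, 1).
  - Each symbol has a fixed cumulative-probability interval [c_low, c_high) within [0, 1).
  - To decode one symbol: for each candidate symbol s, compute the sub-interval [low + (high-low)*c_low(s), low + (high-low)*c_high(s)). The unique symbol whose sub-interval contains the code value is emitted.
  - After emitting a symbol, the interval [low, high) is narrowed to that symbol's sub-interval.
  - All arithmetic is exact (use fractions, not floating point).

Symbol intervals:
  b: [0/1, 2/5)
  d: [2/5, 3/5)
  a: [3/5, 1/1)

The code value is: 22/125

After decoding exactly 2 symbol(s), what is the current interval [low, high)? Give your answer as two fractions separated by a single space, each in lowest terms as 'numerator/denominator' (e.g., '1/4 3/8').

Step 1: interval [0/1, 1/1), width = 1/1 - 0/1 = 1/1
  'b': [0/1 + 1/1*0/1, 0/1 + 1/1*2/5) = [0/1, 2/5) <- contains code 22/125
  'd': [0/1 + 1/1*2/5, 0/1 + 1/1*3/5) = [2/5, 3/5)
  'a': [0/1 + 1/1*3/5, 0/1 + 1/1*1/1) = [3/5, 1/1)
  emit 'b', narrow to [0/1, 2/5)
Step 2: interval [0/1, 2/5), width = 2/5 - 0/1 = 2/5
  'b': [0/1 + 2/5*0/1, 0/1 + 2/5*2/5) = [0/1, 4/25)
  'd': [0/1 + 2/5*2/5, 0/1 + 2/5*3/5) = [4/25, 6/25) <- contains code 22/125
  'a': [0/1 + 2/5*3/5, 0/1 + 2/5*1/1) = [6/25, 2/5)
  emit 'd', narrow to [4/25, 6/25)

Answer: 4/25 6/25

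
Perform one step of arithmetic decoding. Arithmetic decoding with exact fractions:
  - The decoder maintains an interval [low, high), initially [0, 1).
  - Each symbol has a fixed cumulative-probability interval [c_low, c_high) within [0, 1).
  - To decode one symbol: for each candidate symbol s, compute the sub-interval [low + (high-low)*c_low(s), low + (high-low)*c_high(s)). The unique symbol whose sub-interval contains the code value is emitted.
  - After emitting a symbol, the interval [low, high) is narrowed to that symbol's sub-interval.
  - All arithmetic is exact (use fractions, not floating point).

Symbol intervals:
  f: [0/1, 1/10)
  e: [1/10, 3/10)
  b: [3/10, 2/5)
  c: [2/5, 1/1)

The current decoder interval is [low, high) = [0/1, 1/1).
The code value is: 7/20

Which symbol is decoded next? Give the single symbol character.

Interval width = high − low = 1/1 − 0/1 = 1/1
Scaled code = (code − low) / width = (7/20 − 0/1) / 1/1 = 7/20
  f: [0/1, 1/10) 
  e: [1/10, 3/10) 
  b: [3/10, 2/5) ← scaled code falls here ✓
  c: [2/5, 1/1) 

Answer: b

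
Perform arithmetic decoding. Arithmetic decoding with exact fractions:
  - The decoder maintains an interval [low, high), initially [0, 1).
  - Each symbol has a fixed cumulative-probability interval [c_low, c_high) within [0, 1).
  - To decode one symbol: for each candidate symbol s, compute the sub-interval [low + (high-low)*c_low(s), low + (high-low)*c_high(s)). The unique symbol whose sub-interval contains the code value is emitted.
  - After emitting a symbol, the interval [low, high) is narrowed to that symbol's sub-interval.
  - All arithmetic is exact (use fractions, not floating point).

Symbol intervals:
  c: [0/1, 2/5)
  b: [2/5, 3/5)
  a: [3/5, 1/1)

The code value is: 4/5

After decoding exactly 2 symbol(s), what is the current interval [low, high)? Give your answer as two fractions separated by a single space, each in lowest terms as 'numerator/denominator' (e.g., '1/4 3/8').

Step 1: interval [0/1, 1/1), width = 1/1 - 0/1 = 1/1
  'c': [0/1 + 1/1*0/1, 0/1 + 1/1*2/5) = [0/1, 2/5)
  'b': [0/1 + 1/1*2/5, 0/1 + 1/1*3/5) = [2/5, 3/5)
  'a': [0/1 + 1/1*3/5, 0/1 + 1/1*1/1) = [3/5, 1/1) <- contains code 4/5
  emit 'a', narrow to [3/5, 1/1)
Step 2: interval [3/5, 1/1), width = 1/1 - 3/5 = 2/5
  'c': [3/5 + 2/5*0/1, 3/5 + 2/5*2/5) = [3/5, 19/25)
  'b': [3/5 + 2/5*2/5, 3/5 + 2/5*3/5) = [19/25, 21/25) <- contains code 4/5
  'a': [3/5 + 2/5*3/5, 3/5 + 2/5*1/1) = [21/25, 1/1)
  emit 'b', narrow to [19/25, 21/25)

Answer: 19/25 21/25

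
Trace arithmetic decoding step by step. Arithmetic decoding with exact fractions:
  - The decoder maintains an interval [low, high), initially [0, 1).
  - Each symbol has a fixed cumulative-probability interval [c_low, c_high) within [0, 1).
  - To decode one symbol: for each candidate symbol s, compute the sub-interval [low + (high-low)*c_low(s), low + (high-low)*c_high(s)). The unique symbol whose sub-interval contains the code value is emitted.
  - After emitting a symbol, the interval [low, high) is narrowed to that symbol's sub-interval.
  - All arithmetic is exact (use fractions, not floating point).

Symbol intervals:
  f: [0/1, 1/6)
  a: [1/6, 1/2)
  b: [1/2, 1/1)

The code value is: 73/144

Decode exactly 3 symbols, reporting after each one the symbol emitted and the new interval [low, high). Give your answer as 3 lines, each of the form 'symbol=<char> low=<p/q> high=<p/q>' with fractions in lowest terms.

Step 1: interval [0/1, 1/1), width = 1/1 - 0/1 = 1/1
  'f': [0/1 + 1/1*0/1, 0/1 + 1/1*1/6) = [0/1, 1/6)
  'a': [0/1 + 1/1*1/6, 0/1 + 1/1*1/2) = [1/6, 1/2)
  'b': [0/1 + 1/1*1/2, 0/1 + 1/1*1/1) = [1/2, 1/1) <- contains code 73/144
  emit 'b', narrow to [1/2, 1/1)
Step 2: interval [1/2, 1/1), width = 1/1 - 1/2 = 1/2
  'f': [1/2 + 1/2*0/1, 1/2 + 1/2*1/6) = [1/2, 7/12) <- contains code 73/144
  'a': [1/2 + 1/2*1/6, 1/2 + 1/2*1/2) = [7/12, 3/4)
  'b': [1/2 + 1/2*1/2, 1/2 + 1/2*1/1) = [3/4, 1/1)
  emit 'f', narrow to [1/2, 7/12)
Step 3: interval [1/2, 7/12), width = 7/12 - 1/2 = 1/12
  'f': [1/2 + 1/12*0/1, 1/2 + 1/12*1/6) = [1/2, 37/72) <- contains code 73/144
  'a': [1/2 + 1/12*1/6, 1/2 + 1/12*1/2) = [37/72, 13/24)
  'b': [1/2 + 1/12*1/2, 1/2 + 1/12*1/1) = [13/24, 7/12)
  emit 'f', narrow to [1/2, 37/72)

Answer: symbol=b low=1/2 high=1/1
symbol=f low=1/2 high=7/12
symbol=f low=1/2 high=37/72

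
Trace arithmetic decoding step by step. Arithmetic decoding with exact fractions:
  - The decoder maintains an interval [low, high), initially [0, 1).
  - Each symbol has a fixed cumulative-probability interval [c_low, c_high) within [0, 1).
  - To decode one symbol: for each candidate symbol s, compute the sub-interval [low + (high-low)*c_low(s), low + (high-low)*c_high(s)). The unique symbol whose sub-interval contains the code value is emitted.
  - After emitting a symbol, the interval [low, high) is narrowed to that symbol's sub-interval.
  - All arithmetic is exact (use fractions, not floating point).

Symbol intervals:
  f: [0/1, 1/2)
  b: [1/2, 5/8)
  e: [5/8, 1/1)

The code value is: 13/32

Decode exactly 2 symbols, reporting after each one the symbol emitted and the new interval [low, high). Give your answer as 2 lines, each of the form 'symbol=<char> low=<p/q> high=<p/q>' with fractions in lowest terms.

Answer: symbol=f low=0/1 high=1/2
symbol=e low=5/16 high=1/2

Derivation:
Step 1: interval [0/1, 1/1), width = 1/1 - 0/1 = 1/1
  'f': [0/1 + 1/1*0/1, 0/1 + 1/1*1/2) = [0/1, 1/2) <- contains code 13/32
  'b': [0/1 + 1/1*1/2, 0/1 + 1/1*5/8) = [1/2, 5/8)
  'e': [0/1 + 1/1*5/8, 0/1 + 1/1*1/1) = [5/8, 1/1)
  emit 'f', narrow to [0/1, 1/2)
Step 2: interval [0/1, 1/2), width = 1/2 - 0/1 = 1/2
  'f': [0/1 + 1/2*0/1, 0/1 + 1/2*1/2) = [0/1, 1/4)
  'b': [0/1 + 1/2*1/2, 0/1 + 1/2*5/8) = [1/4, 5/16)
  'e': [0/1 + 1/2*5/8, 0/1 + 1/2*1/1) = [5/16, 1/2) <- contains code 13/32
  emit 'e', narrow to [5/16, 1/2)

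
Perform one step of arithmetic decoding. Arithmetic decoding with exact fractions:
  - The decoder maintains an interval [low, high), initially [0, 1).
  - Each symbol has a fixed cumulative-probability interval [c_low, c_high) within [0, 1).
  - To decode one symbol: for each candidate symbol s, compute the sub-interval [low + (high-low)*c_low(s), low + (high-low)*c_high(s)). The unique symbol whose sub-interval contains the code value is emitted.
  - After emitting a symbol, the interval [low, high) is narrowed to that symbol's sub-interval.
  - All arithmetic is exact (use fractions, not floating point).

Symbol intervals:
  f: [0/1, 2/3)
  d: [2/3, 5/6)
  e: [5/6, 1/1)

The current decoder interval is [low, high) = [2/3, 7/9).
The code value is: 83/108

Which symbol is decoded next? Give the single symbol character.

Interval width = high − low = 7/9 − 2/3 = 1/9
Scaled code = (code − low) / width = (83/108 − 2/3) / 1/9 = 11/12
  f: [0/1, 2/3) 
  d: [2/3, 5/6) 
  e: [5/6, 1/1) ← scaled code falls here ✓

Answer: e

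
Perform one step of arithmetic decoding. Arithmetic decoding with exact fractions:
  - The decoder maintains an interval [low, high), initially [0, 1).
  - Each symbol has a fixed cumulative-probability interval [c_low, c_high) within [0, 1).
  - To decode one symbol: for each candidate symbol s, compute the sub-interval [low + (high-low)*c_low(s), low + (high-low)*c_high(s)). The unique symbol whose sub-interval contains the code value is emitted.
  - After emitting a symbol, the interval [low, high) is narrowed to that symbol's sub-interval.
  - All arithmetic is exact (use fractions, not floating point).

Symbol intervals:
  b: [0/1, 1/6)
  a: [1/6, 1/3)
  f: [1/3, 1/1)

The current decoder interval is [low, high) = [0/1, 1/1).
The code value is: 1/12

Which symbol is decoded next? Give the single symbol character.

Answer: b

Derivation:
Interval width = high − low = 1/1 − 0/1 = 1/1
Scaled code = (code − low) / width = (1/12 − 0/1) / 1/1 = 1/12
  b: [0/1, 1/6) ← scaled code falls here ✓
  a: [1/6, 1/3) 
  f: [1/3, 1/1) 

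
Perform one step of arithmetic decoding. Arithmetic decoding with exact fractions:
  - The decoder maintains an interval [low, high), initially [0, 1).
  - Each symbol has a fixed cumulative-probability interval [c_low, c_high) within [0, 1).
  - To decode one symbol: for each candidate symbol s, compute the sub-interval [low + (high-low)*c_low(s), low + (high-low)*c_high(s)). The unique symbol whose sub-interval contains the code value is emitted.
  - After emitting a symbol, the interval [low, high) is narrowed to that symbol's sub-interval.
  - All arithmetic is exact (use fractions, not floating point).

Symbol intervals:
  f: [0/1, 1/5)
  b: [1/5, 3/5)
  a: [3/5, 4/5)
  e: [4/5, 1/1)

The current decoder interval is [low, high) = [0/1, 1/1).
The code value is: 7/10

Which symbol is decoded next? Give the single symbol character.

Interval width = high − low = 1/1 − 0/1 = 1/1
Scaled code = (code − low) / width = (7/10 − 0/1) / 1/1 = 7/10
  f: [0/1, 1/5) 
  b: [1/5, 3/5) 
  a: [3/5, 4/5) ← scaled code falls here ✓
  e: [4/5, 1/1) 

Answer: a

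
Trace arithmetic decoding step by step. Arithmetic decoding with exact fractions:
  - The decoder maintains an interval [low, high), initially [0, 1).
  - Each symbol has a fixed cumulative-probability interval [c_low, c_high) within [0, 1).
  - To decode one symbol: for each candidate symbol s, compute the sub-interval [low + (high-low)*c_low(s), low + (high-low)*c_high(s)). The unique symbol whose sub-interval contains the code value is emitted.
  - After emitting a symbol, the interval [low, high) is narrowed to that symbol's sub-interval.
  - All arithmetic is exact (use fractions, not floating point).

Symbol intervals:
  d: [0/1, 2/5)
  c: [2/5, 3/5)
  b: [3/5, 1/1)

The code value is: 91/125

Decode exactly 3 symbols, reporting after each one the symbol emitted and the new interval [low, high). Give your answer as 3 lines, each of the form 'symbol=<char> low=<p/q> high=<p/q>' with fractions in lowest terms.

Answer: symbol=b low=3/5 high=1/1
symbol=d low=3/5 high=19/25
symbol=b low=87/125 high=19/25

Derivation:
Step 1: interval [0/1, 1/1), width = 1/1 - 0/1 = 1/1
  'd': [0/1 + 1/1*0/1, 0/1 + 1/1*2/5) = [0/1, 2/5)
  'c': [0/1 + 1/1*2/5, 0/1 + 1/1*3/5) = [2/5, 3/5)
  'b': [0/1 + 1/1*3/5, 0/1 + 1/1*1/1) = [3/5, 1/1) <- contains code 91/125
  emit 'b', narrow to [3/5, 1/1)
Step 2: interval [3/5, 1/1), width = 1/1 - 3/5 = 2/5
  'd': [3/5 + 2/5*0/1, 3/5 + 2/5*2/5) = [3/5, 19/25) <- contains code 91/125
  'c': [3/5 + 2/5*2/5, 3/5 + 2/5*3/5) = [19/25, 21/25)
  'b': [3/5 + 2/5*3/5, 3/5 + 2/5*1/1) = [21/25, 1/1)
  emit 'd', narrow to [3/5, 19/25)
Step 3: interval [3/5, 19/25), width = 19/25 - 3/5 = 4/25
  'd': [3/5 + 4/25*0/1, 3/5 + 4/25*2/5) = [3/5, 83/125)
  'c': [3/5 + 4/25*2/5, 3/5 + 4/25*3/5) = [83/125, 87/125)
  'b': [3/5 + 4/25*3/5, 3/5 + 4/25*1/1) = [87/125, 19/25) <- contains code 91/125
  emit 'b', narrow to [87/125, 19/25)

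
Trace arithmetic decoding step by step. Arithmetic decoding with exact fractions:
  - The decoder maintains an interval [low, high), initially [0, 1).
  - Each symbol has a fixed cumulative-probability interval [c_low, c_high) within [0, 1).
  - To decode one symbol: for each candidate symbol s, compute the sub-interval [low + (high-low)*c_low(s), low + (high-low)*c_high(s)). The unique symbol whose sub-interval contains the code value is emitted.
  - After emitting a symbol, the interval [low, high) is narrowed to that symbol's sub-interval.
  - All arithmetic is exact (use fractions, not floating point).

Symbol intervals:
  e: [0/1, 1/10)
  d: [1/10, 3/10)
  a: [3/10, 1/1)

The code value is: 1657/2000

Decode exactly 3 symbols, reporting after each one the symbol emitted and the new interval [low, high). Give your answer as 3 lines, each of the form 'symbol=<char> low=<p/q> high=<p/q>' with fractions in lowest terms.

Step 1: interval [0/1, 1/1), width = 1/1 - 0/1 = 1/1
  'e': [0/1 + 1/1*0/1, 0/1 + 1/1*1/10) = [0/1, 1/10)
  'd': [0/1 + 1/1*1/10, 0/1 + 1/1*3/10) = [1/10, 3/10)
  'a': [0/1 + 1/1*3/10, 0/1 + 1/1*1/1) = [3/10, 1/1) <- contains code 1657/2000
  emit 'a', narrow to [3/10, 1/1)
Step 2: interval [3/10, 1/1), width = 1/1 - 3/10 = 7/10
  'e': [3/10 + 7/10*0/1, 3/10 + 7/10*1/10) = [3/10, 37/100)
  'd': [3/10 + 7/10*1/10, 3/10 + 7/10*3/10) = [37/100, 51/100)
  'a': [3/10 + 7/10*3/10, 3/10 + 7/10*1/1) = [51/100, 1/1) <- contains code 1657/2000
  emit 'a', narrow to [51/100, 1/1)
Step 3: interval [51/100, 1/1), width = 1/1 - 51/100 = 49/100
  'e': [51/100 + 49/100*0/1, 51/100 + 49/100*1/10) = [51/100, 559/1000)
  'd': [51/100 + 49/100*1/10, 51/100 + 49/100*3/10) = [559/1000, 657/1000)
  'a': [51/100 + 49/100*3/10, 51/100 + 49/100*1/1) = [657/1000, 1/1) <- contains code 1657/2000
  emit 'a', narrow to [657/1000, 1/1)

Answer: symbol=a low=3/10 high=1/1
symbol=a low=51/100 high=1/1
symbol=a low=657/1000 high=1/1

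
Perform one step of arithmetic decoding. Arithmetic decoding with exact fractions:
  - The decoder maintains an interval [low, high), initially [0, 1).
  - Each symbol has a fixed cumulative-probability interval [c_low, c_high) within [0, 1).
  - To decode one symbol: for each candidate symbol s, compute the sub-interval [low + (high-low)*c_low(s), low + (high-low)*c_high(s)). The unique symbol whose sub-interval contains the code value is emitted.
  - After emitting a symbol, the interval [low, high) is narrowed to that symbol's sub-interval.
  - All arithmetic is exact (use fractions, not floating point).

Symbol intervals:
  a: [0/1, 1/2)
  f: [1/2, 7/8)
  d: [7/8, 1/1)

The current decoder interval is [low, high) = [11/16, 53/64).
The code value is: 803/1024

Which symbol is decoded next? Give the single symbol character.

Answer: f

Derivation:
Interval width = high − low = 53/64 − 11/16 = 9/64
Scaled code = (code − low) / width = (803/1024 − 11/16) / 9/64 = 11/16
  a: [0/1, 1/2) 
  f: [1/2, 7/8) ← scaled code falls here ✓
  d: [7/8, 1/1) 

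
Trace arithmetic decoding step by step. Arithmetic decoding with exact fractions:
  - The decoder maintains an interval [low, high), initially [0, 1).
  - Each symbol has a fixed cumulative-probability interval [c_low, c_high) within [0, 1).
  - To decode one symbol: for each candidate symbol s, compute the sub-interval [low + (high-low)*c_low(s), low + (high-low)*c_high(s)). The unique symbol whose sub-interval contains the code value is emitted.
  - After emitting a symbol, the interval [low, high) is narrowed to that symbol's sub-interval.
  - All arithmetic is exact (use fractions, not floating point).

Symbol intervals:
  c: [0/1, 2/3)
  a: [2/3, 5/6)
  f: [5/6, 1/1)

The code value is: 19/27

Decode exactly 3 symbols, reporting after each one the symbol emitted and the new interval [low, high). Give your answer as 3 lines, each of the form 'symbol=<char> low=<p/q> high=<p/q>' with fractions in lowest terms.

Answer: symbol=a low=2/3 high=5/6
symbol=c low=2/3 high=7/9
symbol=c low=2/3 high=20/27

Derivation:
Step 1: interval [0/1, 1/1), width = 1/1 - 0/1 = 1/1
  'c': [0/1 + 1/1*0/1, 0/1 + 1/1*2/3) = [0/1, 2/3)
  'a': [0/1 + 1/1*2/3, 0/1 + 1/1*5/6) = [2/3, 5/6) <- contains code 19/27
  'f': [0/1 + 1/1*5/6, 0/1 + 1/1*1/1) = [5/6, 1/1)
  emit 'a', narrow to [2/3, 5/6)
Step 2: interval [2/3, 5/6), width = 5/6 - 2/3 = 1/6
  'c': [2/3 + 1/6*0/1, 2/3 + 1/6*2/3) = [2/3, 7/9) <- contains code 19/27
  'a': [2/3 + 1/6*2/3, 2/3 + 1/6*5/6) = [7/9, 29/36)
  'f': [2/3 + 1/6*5/6, 2/3 + 1/6*1/1) = [29/36, 5/6)
  emit 'c', narrow to [2/3, 7/9)
Step 3: interval [2/3, 7/9), width = 7/9 - 2/3 = 1/9
  'c': [2/3 + 1/9*0/1, 2/3 + 1/9*2/3) = [2/3, 20/27) <- contains code 19/27
  'a': [2/3 + 1/9*2/3, 2/3 + 1/9*5/6) = [20/27, 41/54)
  'f': [2/3 + 1/9*5/6, 2/3 + 1/9*1/1) = [41/54, 7/9)
  emit 'c', narrow to [2/3, 20/27)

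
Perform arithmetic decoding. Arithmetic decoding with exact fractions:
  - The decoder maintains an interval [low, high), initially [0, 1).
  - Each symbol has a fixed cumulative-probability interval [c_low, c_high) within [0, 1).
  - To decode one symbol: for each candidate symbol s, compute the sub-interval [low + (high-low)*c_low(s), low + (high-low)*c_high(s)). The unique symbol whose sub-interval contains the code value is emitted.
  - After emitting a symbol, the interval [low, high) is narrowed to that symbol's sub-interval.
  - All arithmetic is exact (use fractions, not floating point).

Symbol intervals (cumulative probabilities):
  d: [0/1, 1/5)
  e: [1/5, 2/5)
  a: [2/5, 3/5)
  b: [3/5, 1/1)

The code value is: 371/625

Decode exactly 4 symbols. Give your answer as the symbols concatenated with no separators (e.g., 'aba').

Step 1: interval [0/1, 1/1), width = 1/1 - 0/1 = 1/1
  'd': [0/1 + 1/1*0/1, 0/1 + 1/1*1/5) = [0/1, 1/5)
  'e': [0/1 + 1/1*1/5, 0/1 + 1/1*2/5) = [1/5, 2/5)
  'a': [0/1 + 1/1*2/5, 0/1 + 1/1*3/5) = [2/5, 3/5) <- contains code 371/625
  'b': [0/1 + 1/1*3/5, 0/1 + 1/1*1/1) = [3/5, 1/1)
  emit 'a', narrow to [2/5, 3/5)
Step 2: interval [2/5, 3/5), width = 3/5 - 2/5 = 1/5
  'd': [2/5 + 1/5*0/1, 2/5 + 1/5*1/5) = [2/5, 11/25)
  'e': [2/5 + 1/5*1/5, 2/5 + 1/5*2/5) = [11/25, 12/25)
  'a': [2/5 + 1/5*2/5, 2/5 + 1/5*3/5) = [12/25, 13/25)
  'b': [2/5 + 1/5*3/5, 2/5 + 1/5*1/1) = [13/25, 3/5) <- contains code 371/625
  emit 'b', narrow to [13/25, 3/5)
Step 3: interval [13/25, 3/5), width = 3/5 - 13/25 = 2/25
  'd': [13/25 + 2/25*0/1, 13/25 + 2/25*1/5) = [13/25, 67/125)
  'e': [13/25 + 2/25*1/5, 13/25 + 2/25*2/5) = [67/125, 69/125)
  'a': [13/25 + 2/25*2/5, 13/25 + 2/25*3/5) = [69/125, 71/125)
  'b': [13/25 + 2/25*3/5, 13/25 + 2/25*1/1) = [71/125, 3/5) <- contains code 371/625
  emit 'b', narrow to [71/125, 3/5)
Step 4: interval [71/125, 3/5), width = 3/5 - 71/125 = 4/125
  'd': [71/125 + 4/125*0/1, 71/125 + 4/125*1/5) = [71/125, 359/625)
  'e': [71/125 + 4/125*1/5, 71/125 + 4/125*2/5) = [359/625, 363/625)
  'a': [71/125 + 4/125*2/5, 71/125 + 4/125*3/5) = [363/625, 367/625)
  'b': [71/125 + 4/125*3/5, 71/125 + 4/125*1/1) = [367/625, 3/5) <- contains code 371/625
  emit 'b', narrow to [367/625, 3/5)

Answer: abbb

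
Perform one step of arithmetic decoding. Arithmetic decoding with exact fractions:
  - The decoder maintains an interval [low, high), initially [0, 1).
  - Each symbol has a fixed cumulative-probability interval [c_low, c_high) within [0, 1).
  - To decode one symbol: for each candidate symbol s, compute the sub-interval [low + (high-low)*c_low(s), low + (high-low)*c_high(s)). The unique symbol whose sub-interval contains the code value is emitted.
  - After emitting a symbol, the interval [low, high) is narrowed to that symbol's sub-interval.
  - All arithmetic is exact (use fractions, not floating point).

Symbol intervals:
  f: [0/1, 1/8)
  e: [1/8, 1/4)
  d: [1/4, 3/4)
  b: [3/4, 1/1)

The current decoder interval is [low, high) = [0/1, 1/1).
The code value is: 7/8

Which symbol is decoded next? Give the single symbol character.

Answer: b

Derivation:
Interval width = high − low = 1/1 − 0/1 = 1/1
Scaled code = (code − low) / width = (7/8 − 0/1) / 1/1 = 7/8
  f: [0/1, 1/8) 
  e: [1/8, 1/4) 
  d: [1/4, 3/4) 
  b: [3/4, 1/1) ← scaled code falls here ✓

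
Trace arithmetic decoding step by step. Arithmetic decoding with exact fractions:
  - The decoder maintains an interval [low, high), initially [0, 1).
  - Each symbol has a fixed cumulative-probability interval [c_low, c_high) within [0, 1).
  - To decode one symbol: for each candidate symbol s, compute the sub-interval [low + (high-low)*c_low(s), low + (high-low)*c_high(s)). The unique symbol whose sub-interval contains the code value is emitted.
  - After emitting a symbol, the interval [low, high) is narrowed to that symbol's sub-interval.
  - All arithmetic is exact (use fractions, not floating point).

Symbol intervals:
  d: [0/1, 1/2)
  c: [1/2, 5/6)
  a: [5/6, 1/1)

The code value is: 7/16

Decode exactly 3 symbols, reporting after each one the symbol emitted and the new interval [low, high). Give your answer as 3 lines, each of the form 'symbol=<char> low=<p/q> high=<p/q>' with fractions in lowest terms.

Step 1: interval [0/1, 1/1), width = 1/1 - 0/1 = 1/1
  'd': [0/1 + 1/1*0/1, 0/1 + 1/1*1/2) = [0/1, 1/2) <- contains code 7/16
  'c': [0/1 + 1/1*1/2, 0/1 + 1/1*5/6) = [1/2, 5/6)
  'a': [0/1 + 1/1*5/6, 0/1 + 1/1*1/1) = [5/6, 1/1)
  emit 'd', narrow to [0/1, 1/2)
Step 2: interval [0/1, 1/2), width = 1/2 - 0/1 = 1/2
  'd': [0/1 + 1/2*0/1, 0/1 + 1/2*1/2) = [0/1, 1/4)
  'c': [0/1 + 1/2*1/2, 0/1 + 1/2*5/6) = [1/4, 5/12)
  'a': [0/1 + 1/2*5/6, 0/1 + 1/2*1/1) = [5/12, 1/2) <- contains code 7/16
  emit 'a', narrow to [5/12, 1/2)
Step 3: interval [5/12, 1/2), width = 1/2 - 5/12 = 1/12
  'd': [5/12 + 1/12*0/1, 5/12 + 1/12*1/2) = [5/12, 11/24) <- contains code 7/16
  'c': [5/12 + 1/12*1/2, 5/12 + 1/12*5/6) = [11/24, 35/72)
  'a': [5/12 + 1/12*5/6, 5/12 + 1/12*1/1) = [35/72, 1/2)
  emit 'd', narrow to [5/12, 11/24)

Answer: symbol=d low=0/1 high=1/2
symbol=a low=5/12 high=1/2
symbol=d low=5/12 high=11/24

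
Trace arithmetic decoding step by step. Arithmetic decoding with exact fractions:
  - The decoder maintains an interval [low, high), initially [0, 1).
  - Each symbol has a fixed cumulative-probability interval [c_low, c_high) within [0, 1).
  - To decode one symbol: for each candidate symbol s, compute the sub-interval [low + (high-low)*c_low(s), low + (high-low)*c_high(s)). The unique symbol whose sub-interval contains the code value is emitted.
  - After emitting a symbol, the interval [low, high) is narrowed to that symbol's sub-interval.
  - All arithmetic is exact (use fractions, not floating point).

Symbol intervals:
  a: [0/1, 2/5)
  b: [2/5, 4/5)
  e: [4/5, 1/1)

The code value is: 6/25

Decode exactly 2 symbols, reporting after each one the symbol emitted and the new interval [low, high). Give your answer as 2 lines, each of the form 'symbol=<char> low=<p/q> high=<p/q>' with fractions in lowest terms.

Answer: symbol=a low=0/1 high=2/5
symbol=b low=4/25 high=8/25

Derivation:
Step 1: interval [0/1, 1/1), width = 1/1 - 0/1 = 1/1
  'a': [0/1 + 1/1*0/1, 0/1 + 1/1*2/5) = [0/1, 2/5) <- contains code 6/25
  'b': [0/1 + 1/1*2/5, 0/1 + 1/1*4/5) = [2/5, 4/5)
  'e': [0/1 + 1/1*4/5, 0/1 + 1/1*1/1) = [4/5, 1/1)
  emit 'a', narrow to [0/1, 2/5)
Step 2: interval [0/1, 2/5), width = 2/5 - 0/1 = 2/5
  'a': [0/1 + 2/5*0/1, 0/1 + 2/5*2/5) = [0/1, 4/25)
  'b': [0/1 + 2/5*2/5, 0/1 + 2/5*4/5) = [4/25, 8/25) <- contains code 6/25
  'e': [0/1 + 2/5*4/5, 0/1 + 2/5*1/1) = [8/25, 2/5)
  emit 'b', narrow to [4/25, 8/25)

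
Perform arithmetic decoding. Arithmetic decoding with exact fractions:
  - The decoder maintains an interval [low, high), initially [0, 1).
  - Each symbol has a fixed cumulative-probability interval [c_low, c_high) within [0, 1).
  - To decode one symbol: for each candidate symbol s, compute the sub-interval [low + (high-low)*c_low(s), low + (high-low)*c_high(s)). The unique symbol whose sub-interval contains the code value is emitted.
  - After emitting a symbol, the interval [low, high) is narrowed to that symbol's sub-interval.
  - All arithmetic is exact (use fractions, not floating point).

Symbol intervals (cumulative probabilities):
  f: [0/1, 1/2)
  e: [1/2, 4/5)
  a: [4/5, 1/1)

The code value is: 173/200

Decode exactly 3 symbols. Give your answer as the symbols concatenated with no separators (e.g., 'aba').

Answer: afe

Derivation:
Step 1: interval [0/1, 1/1), width = 1/1 - 0/1 = 1/1
  'f': [0/1 + 1/1*0/1, 0/1 + 1/1*1/2) = [0/1, 1/2)
  'e': [0/1 + 1/1*1/2, 0/1 + 1/1*4/5) = [1/2, 4/5)
  'a': [0/1 + 1/1*4/5, 0/1 + 1/1*1/1) = [4/5, 1/1) <- contains code 173/200
  emit 'a', narrow to [4/5, 1/1)
Step 2: interval [4/5, 1/1), width = 1/1 - 4/5 = 1/5
  'f': [4/5 + 1/5*0/1, 4/5 + 1/5*1/2) = [4/5, 9/10) <- contains code 173/200
  'e': [4/5 + 1/5*1/2, 4/5 + 1/5*4/5) = [9/10, 24/25)
  'a': [4/5 + 1/5*4/5, 4/5 + 1/5*1/1) = [24/25, 1/1)
  emit 'f', narrow to [4/5, 9/10)
Step 3: interval [4/5, 9/10), width = 9/10 - 4/5 = 1/10
  'f': [4/5 + 1/10*0/1, 4/5 + 1/10*1/2) = [4/5, 17/20)
  'e': [4/5 + 1/10*1/2, 4/5 + 1/10*4/5) = [17/20, 22/25) <- contains code 173/200
  'a': [4/5 + 1/10*4/5, 4/5 + 1/10*1/1) = [22/25, 9/10)
  emit 'e', narrow to [17/20, 22/25)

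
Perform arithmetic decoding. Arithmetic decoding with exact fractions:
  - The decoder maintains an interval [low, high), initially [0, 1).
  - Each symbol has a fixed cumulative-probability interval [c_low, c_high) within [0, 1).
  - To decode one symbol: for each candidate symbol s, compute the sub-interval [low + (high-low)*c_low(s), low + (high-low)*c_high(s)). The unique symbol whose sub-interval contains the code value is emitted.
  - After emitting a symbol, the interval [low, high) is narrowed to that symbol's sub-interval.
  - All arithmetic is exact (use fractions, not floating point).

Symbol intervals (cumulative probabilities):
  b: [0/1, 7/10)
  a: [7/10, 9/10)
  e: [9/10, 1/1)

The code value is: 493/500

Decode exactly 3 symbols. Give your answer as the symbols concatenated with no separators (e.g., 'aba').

Answer: eaa

Derivation:
Step 1: interval [0/1, 1/1), width = 1/1 - 0/1 = 1/1
  'b': [0/1 + 1/1*0/1, 0/1 + 1/1*7/10) = [0/1, 7/10)
  'a': [0/1 + 1/1*7/10, 0/1 + 1/1*9/10) = [7/10, 9/10)
  'e': [0/1 + 1/1*9/10, 0/1 + 1/1*1/1) = [9/10, 1/1) <- contains code 493/500
  emit 'e', narrow to [9/10, 1/1)
Step 2: interval [9/10, 1/1), width = 1/1 - 9/10 = 1/10
  'b': [9/10 + 1/10*0/1, 9/10 + 1/10*7/10) = [9/10, 97/100)
  'a': [9/10 + 1/10*7/10, 9/10 + 1/10*9/10) = [97/100, 99/100) <- contains code 493/500
  'e': [9/10 + 1/10*9/10, 9/10 + 1/10*1/1) = [99/100, 1/1)
  emit 'a', narrow to [97/100, 99/100)
Step 3: interval [97/100, 99/100), width = 99/100 - 97/100 = 1/50
  'b': [97/100 + 1/50*0/1, 97/100 + 1/50*7/10) = [97/100, 123/125)
  'a': [97/100 + 1/50*7/10, 97/100 + 1/50*9/10) = [123/125, 247/250) <- contains code 493/500
  'e': [97/100 + 1/50*9/10, 97/100 + 1/50*1/1) = [247/250, 99/100)
  emit 'a', narrow to [123/125, 247/250)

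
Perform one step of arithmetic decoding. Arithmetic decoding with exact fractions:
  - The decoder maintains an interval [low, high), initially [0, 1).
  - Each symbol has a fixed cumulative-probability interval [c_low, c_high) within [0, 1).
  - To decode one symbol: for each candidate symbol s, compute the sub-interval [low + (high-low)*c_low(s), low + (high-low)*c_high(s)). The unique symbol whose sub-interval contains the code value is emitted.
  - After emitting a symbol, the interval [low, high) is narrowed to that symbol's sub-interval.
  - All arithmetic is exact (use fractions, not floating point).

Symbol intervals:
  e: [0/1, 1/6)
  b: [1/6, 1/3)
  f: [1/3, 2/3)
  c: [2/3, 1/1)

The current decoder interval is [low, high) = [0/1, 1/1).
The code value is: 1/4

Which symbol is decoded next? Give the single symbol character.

Interval width = high − low = 1/1 − 0/1 = 1/1
Scaled code = (code − low) / width = (1/4 − 0/1) / 1/1 = 1/4
  e: [0/1, 1/6) 
  b: [1/6, 1/3) ← scaled code falls here ✓
  f: [1/3, 2/3) 
  c: [2/3, 1/1) 

Answer: b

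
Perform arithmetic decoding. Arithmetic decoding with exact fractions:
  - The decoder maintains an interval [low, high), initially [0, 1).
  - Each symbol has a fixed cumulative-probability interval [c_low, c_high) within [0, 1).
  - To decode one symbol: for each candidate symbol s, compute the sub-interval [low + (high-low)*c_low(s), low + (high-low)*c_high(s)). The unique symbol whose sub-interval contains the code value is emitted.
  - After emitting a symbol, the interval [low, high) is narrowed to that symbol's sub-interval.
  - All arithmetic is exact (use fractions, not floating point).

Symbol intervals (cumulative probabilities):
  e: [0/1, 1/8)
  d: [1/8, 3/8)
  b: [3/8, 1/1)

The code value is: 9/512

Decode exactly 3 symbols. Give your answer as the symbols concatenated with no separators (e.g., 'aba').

Step 1: interval [0/1, 1/1), width = 1/1 - 0/1 = 1/1
  'e': [0/1 + 1/1*0/1, 0/1 + 1/1*1/8) = [0/1, 1/8) <- contains code 9/512
  'd': [0/1 + 1/1*1/8, 0/1 + 1/1*3/8) = [1/8, 3/8)
  'b': [0/1 + 1/1*3/8, 0/1 + 1/1*1/1) = [3/8, 1/1)
  emit 'e', narrow to [0/1, 1/8)
Step 2: interval [0/1, 1/8), width = 1/8 - 0/1 = 1/8
  'e': [0/1 + 1/8*0/1, 0/1 + 1/8*1/8) = [0/1, 1/64)
  'd': [0/1 + 1/8*1/8, 0/1 + 1/8*3/8) = [1/64, 3/64) <- contains code 9/512
  'b': [0/1 + 1/8*3/8, 0/1 + 1/8*1/1) = [3/64, 1/8)
  emit 'd', narrow to [1/64, 3/64)
Step 3: interval [1/64, 3/64), width = 3/64 - 1/64 = 1/32
  'e': [1/64 + 1/32*0/1, 1/64 + 1/32*1/8) = [1/64, 5/256) <- contains code 9/512
  'd': [1/64 + 1/32*1/8, 1/64 + 1/32*3/8) = [5/256, 7/256)
  'b': [1/64 + 1/32*3/8, 1/64 + 1/32*1/1) = [7/256, 3/64)
  emit 'e', narrow to [1/64, 5/256)

Answer: ede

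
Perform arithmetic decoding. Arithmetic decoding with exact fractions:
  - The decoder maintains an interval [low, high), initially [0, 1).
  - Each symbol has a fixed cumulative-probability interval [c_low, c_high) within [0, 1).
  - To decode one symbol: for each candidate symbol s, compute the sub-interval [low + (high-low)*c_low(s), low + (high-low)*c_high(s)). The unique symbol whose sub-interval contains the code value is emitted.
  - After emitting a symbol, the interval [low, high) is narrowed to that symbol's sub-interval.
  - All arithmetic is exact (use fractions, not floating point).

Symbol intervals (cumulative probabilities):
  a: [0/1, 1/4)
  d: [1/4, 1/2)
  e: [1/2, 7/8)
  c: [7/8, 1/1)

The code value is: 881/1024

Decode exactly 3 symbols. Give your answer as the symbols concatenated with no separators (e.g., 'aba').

Answer: ece

Derivation:
Step 1: interval [0/1, 1/1), width = 1/1 - 0/1 = 1/1
  'a': [0/1 + 1/1*0/1, 0/1 + 1/1*1/4) = [0/1, 1/4)
  'd': [0/1 + 1/1*1/4, 0/1 + 1/1*1/2) = [1/4, 1/2)
  'e': [0/1 + 1/1*1/2, 0/1 + 1/1*7/8) = [1/2, 7/8) <- contains code 881/1024
  'c': [0/1 + 1/1*7/8, 0/1 + 1/1*1/1) = [7/8, 1/1)
  emit 'e', narrow to [1/2, 7/8)
Step 2: interval [1/2, 7/8), width = 7/8 - 1/2 = 3/8
  'a': [1/2 + 3/8*0/1, 1/2 + 3/8*1/4) = [1/2, 19/32)
  'd': [1/2 + 3/8*1/4, 1/2 + 3/8*1/2) = [19/32, 11/16)
  'e': [1/2 + 3/8*1/2, 1/2 + 3/8*7/8) = [11/16, 53/64)
  'c': [1/2 + 3/8*7/8, 1/2 + 3/8*1/1) = [53/64, 7/8) <- contains code 881/1024
  emit 'c', narrow to [53/64, 7/8)
Step 3: interval [53/64, 7/8), width = 7/8 - 53/64 = 3/64
  'a': [53/64 + 3/64*0/1, 53/64 + 3/64*1/4) = [53/64, 215/256)
  'd': [53/64 + 3/64*1/4, 53/64 + 3/64*1/2) = [215/256, 109/128)
  'e': [53/64 + 3/64*1/2, 53/64 + 3/64*7/8) = [109/128, 445/512) <- contains code 881/1024
  'c': [53/64 + 3/64*7/8, 53/64 + 3/64*1/1) = [445/512, 7/8)
  emit 'e', narrow to [109/128, 445/512)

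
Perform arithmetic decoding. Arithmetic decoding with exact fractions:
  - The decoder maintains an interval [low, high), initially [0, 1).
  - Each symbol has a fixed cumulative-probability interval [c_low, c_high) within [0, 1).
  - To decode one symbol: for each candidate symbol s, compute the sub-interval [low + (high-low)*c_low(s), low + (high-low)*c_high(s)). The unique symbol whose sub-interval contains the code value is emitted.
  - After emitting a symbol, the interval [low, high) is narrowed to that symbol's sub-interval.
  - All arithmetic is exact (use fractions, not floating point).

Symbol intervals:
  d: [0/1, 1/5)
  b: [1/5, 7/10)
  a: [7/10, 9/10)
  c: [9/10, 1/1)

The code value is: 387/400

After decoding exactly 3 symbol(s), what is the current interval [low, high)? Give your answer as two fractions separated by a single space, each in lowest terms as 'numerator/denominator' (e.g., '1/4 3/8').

Step 1: interval [0/1, 1/1), width = 1/1 - 0/1 = 1/1
  'd': [0/1 + 1/1*0/1, 0/1 + 1/1*1/5) = [0/1, 1/5)
  'b': [0/1 + 1/1*1/5, 0/1 + 1/1*7/10) = [1/5, 7/10)
  'a': [0/1 + 1/1*7/10, 0/1 + 1/1*9/10) = [7/10, 9/10)
  'c': [0/1 + 1/1*9/10, 0/1 + 1/1*1/1) = [9/10, 1/1) <- contains code 387/400
  emit 'c', narrow to [9/10, 1/1)
Step 2: interval [9/10, 1/1), width = 1/1 - 9/10 = 1/10
  'd': [9/10 + 1/10*0/1, 9/10 + 1/10*1/5) = [9/10, 23/25)
  'b': [9/10 + 1/10*1/5, 9/10 + 1/10*7/10) = [23/25, 97/100) <- contains code 387/400
  'a': [9/10 + 1/10*7/10, 9/10 + 1/10*9/10) = [97/100, 99/100)
  'c': [9/10 + 1/10*9/10, 9/10 + 1/10*1/1) = [99/100, 1/1)
  emit 'b', narrow to [23/25, 97/100)
Step 3: interval [23/25, 97/100), width = 97/100 - 23/25 = 1/20
  'd': [23/25 + 1/20*0/1, 23/25 + 1/20*1/5) = [23/25, 93/100)
  'b': [23/25 + 1/20*1/5, 23/25 + 1/20*7/10) = [93/100, 191/200)
  'a': [23/25 + 1/20*7/10, 23/25 + 1/20*9/10) = [191/200, 193/200)
  'c': [23/25 + 1/20*9/10, 23/25 + 1/20*1/1) = [193/200, 97/100) <- contains code 387/400
  emit 'c', narrow to [193/200, 97/100)

Answer: 193/200 97/100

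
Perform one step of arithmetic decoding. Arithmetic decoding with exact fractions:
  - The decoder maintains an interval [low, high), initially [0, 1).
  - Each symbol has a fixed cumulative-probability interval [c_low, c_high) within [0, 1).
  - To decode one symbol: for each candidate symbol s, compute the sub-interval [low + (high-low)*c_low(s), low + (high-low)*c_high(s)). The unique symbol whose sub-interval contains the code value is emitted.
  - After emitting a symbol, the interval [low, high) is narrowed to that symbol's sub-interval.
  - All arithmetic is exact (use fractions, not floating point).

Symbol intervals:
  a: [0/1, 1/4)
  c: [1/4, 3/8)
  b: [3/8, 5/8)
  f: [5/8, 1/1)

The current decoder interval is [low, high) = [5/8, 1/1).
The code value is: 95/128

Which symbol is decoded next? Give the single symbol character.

Interval width = high − low = 1/1 − 5/8 = 3/8
Scaled code = (code − low) / width = (95/128 − 5/8) / 3/8 = 5/16
  a: [0/1, 1/4) 
  c: [1/4, 3/8) ← scaled code falls here ✓
  b: [3/8, 5/8) 
  f: [5/8, 1/1) 

Answer: c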